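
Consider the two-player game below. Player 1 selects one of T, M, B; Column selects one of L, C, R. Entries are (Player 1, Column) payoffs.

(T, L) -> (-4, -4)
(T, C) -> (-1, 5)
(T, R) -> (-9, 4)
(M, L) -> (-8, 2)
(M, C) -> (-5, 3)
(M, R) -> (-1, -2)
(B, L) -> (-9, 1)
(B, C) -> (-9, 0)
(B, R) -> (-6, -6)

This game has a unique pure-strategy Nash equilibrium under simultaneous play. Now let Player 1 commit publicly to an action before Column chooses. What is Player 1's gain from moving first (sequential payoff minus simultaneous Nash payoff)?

Work backward from Column's decision.
- T: Column compares -4, 5, 4 and picks C; Player 1 would get -1.
- M: Column compares 2, 3, -2 and picks C; Player 1 would get -5.
- B: Column compares 1, 0, -6 and picks L; Player 1 would get -9.
Player 1's induced payoffs are -1, -5, -9, so Player 1 commits to T. Subgame-perfect outcome: (T, C) with payoffs (-1, 5).
Under simultaneous play:
Player 1's best replies: L→T; C→T; R→M.
Column's best replies: T→C; M→C; B→L.
The unique mutual best reply is (T, C), giving (-1, 5).
Player 1's commitment gain: -1 − -1 = 0.

0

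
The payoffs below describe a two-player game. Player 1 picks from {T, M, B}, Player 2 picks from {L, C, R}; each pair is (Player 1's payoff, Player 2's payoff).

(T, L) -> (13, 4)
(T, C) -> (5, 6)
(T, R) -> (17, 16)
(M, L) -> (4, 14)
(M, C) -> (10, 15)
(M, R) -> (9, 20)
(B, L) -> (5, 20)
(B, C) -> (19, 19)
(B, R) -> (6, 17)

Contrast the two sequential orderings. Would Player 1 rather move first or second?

If Player 1 leads: Player 2's best replies are T→R, M→R, B→L; Player 1's induced payoffs 17, 9, 5; outcome (T, R), payoffs (17, 16).
If Player 2 leads: Player 1's best replies are L→T, C→B, R→T; Player 2's induced payoffs 4, 19, 16; outcome (B, C), payoffs (19, 19).
Player 1 gets 17 moving first and 19 moving second, so Player 1 prefers to move second.

second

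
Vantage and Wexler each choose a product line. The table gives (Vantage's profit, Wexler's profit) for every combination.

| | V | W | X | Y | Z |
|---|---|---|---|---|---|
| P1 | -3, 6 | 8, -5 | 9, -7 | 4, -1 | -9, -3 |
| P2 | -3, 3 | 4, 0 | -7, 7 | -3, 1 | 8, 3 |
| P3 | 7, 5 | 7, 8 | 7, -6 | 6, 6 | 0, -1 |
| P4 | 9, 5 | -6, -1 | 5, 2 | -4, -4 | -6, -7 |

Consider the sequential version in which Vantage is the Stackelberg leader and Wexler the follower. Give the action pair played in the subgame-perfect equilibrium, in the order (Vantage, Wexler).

Work backward from Wexler's decision.
- P1: BR = V, leader payoff -3.
- P2: BR = X, leader payoff -7.
- P3: BR = W, leader payoff 7.
- P4: BR = V, leader payoff 9.
Among -3, -7, 7, 9, the best is 9 at P4. Subgame-perfect outcome: (P4, V) with payoffs (9, 5).

(P4, V)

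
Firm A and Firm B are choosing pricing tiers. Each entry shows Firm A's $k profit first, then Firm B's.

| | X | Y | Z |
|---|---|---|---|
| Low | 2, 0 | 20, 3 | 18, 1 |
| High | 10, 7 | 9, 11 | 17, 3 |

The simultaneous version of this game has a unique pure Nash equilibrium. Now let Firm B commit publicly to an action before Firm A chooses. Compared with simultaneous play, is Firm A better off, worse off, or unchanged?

worse off

Work backward from Firm A's decision.
- X: Firm A compares 2, 10 and picks High; Firm B would get 7.
- Y: Firm A compares 20, 9 and picks Low; Firm B would get 3.
- Z: Firm A compares 18, 17 and picks Low; Firm B would get 1.
Among 7, 3, 1, the best is 7 at X. Subgame-perfect outcome: (High, X) with payoffs (10, 7).
For the simultaneous game, intersect best replies.
Firm A's best replies: X→High; Y→Low; Z→Low.
Firm B's best replies: Low→Y; High→Y.
The unique mutual best reply is (Low, Y), giving (20, 3).
Firm A earns 10 sequentially versus 20 at the Nash outcome: worse off.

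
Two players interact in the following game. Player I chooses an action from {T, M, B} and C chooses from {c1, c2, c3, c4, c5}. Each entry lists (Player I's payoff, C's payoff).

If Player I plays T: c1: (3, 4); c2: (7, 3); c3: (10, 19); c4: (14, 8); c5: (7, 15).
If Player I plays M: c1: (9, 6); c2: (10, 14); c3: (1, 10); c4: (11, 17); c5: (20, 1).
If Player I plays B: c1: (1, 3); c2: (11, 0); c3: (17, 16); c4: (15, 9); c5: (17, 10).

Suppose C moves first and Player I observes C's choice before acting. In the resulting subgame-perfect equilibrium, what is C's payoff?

16

Solve by backward induction (C leads).
- c1: BR = M, leader payoff 6.
- c2: BR = B, leader payoff 0.
- c3: BR = B, leader payoff 16.
- c4: BR = B, leader payoff 9.
- c5: BR = M, leader payoff 1.
Among 6, 0, 16, 9, 1, the best is 16 at c3. Subgame-perfect outcome: (B, c3) with payoffs (17, 16).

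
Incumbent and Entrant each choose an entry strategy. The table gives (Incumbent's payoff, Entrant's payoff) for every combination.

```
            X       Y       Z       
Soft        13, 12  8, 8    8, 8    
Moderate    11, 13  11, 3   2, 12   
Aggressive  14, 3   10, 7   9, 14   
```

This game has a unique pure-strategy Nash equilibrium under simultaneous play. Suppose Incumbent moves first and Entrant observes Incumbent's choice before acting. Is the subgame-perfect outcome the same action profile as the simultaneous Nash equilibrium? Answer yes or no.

Entrant best-responds to each possible Incumbent move:
- Soft: Entrant compares 12, 8, 8 and picks X; Incumbent would get 13.
- Moderate: Entrant compares 13, 3, 12 and picks X; Incumbent would get 11.
- Aggressive: Entrant compares 3, 7, 14 and picks Z; Incumbent would get 9.
Incumbent's induced payoffs are 13, 11, 9, so Incumbent commits to Soft. Subgame-perfect outcome: (Soft, X) with payoffs (13, 12).
Under simultaneous play:
Incumbent's best replies: X→Aggressive; Y→Moderate; Z→Aggressive.
Entrant's best replies: Soft→X; Moderate→X; Aggressive→Z.
The unique mutual best reply is (Aggressive, Z), giving (9, 14).
Sequential outcome (Soft, X) differs from the Nash profile (Aggressive, Z).

no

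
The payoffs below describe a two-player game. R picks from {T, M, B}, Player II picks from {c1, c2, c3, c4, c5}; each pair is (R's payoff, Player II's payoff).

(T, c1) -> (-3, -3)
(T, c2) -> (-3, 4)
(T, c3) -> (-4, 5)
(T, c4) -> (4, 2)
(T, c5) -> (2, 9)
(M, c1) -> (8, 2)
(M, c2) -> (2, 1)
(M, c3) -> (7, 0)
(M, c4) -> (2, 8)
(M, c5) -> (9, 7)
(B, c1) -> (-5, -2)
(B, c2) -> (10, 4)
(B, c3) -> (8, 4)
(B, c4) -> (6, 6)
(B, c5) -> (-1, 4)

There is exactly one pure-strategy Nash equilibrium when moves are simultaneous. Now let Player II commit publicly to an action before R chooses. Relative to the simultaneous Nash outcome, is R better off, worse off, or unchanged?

Work backward from R's decision.
- c1 → R plays M (best of -3, 8, -5); Player II gets 2.
- c2 → R plays B (best of -3, 2, 10); Player II gets 4.
- c3 → R plays B (best of -4, 7, 8); Player II gets 4.
- c4 → R plays B (best of 4, 2, 6); Player II gets 6.
- c5 → R plays M (best of 2, 9, -1); Player II gets 7.
Player II's induced payoffs are 2, 4, 4, 6, 7, so Player II commits to c5. Subgame-perfect outcome: (M, c5) with payoffs (9, 7).
Now find the simultaneous Nash equilibrium.
R's best replies: c1→M; c2→B; c3→B; c4→B; c5→M.
Player II's best replies: T→c5; M→c4; B→c4.
Only (B, c4) has each player best-responding; Nash payoffs (6, 6).
R earns 9 sequentially versus 6 at the Nash outcome: better off.

better off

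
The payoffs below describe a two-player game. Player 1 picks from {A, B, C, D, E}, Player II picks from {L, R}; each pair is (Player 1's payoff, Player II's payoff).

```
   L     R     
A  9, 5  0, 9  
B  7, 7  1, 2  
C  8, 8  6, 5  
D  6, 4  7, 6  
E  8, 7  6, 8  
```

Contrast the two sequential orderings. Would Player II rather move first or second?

second

If Player 1 leads: Player II's best replies are A→R, B→L, C→L, D→R, E→R; Player 1's induced payoffs 0, 7, 8, 7, 6; outcome (C, L), payoffs (8, 8).
If Player II leads: Player 1's best replies are L→A, R→D; Player II's induced payoffs 5, 6; outcome (D, R), payoffs (7, 6).
Player II gets 6 moving first and 8 moving second, so Player II prefers to move second.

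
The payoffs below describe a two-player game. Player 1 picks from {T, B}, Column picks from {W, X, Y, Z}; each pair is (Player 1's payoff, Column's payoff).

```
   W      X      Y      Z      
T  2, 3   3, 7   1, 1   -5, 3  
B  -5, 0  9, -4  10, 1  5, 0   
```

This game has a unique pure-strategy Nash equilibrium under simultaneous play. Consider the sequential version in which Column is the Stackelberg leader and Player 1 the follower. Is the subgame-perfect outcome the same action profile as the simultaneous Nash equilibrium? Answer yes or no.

no

Player 1 best-responds to each possible Column move:
- W: Player 1 compares 2, -5 and picks T; Column would get 3.
- X: Player 1 compares 3, 9 and picks B; Column would get -4.
- Y: Player 1 compares 1, 10 and picks B; Column would get 1.
- Z: Player 1 compares -5, 5 and picks B; Column would get 0.
Among 3, -4, 1, 0, the best is 3 at W. Subgame-perfect outcome: (T, W) with payoffs (2, 3).
Under simultaneous play:
Player 1's best replies: W→T; X→B; Y→B; Z→B.
Column's best replies: T→X; B→Y.
Only (B, Y) has each player best-responding; Nash payoffs (10, 1).
Sequential outcome (T, W) differs from the Nash profile (B, Y).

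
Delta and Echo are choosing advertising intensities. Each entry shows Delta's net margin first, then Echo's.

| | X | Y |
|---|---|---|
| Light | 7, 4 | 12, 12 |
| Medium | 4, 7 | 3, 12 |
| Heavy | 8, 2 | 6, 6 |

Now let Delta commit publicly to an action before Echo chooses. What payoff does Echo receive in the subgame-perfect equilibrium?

12

Backward induction with Delta moving first.
- Light → Echo plays Y (best of 4, 12); Delta gets 12.
- Medium → Echo plays Y (best of 7, 12); Delta gets 3.
- Heavy → Echo plays Y (best of 2, 6); Delta gets 6.
Among 12, 3, 6, the best is 12 at Light. Subgame-perfect outcome: (Light, Y) with payoffs (12, 12).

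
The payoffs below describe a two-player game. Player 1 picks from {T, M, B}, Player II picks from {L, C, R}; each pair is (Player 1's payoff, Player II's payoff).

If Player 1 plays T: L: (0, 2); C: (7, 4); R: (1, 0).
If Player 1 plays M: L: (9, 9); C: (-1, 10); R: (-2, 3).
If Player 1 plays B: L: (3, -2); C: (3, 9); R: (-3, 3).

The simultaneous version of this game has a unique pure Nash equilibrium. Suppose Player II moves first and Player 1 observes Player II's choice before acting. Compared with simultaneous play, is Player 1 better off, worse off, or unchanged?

better off

Solve by backward induction (Player II leads).
- L → Player 1 plays M (best of 0, 9, 3); Player II gets 9.
- C → Player 1 plays T (best of 7, -1, 3); Player II gets 4.
- R → Player 1 plays T (best of 1, -2, -3); Player II gets 0.
Maximizing over 9, 4, 0, Player II chooses L. Subgame-perfect outcome: (M, L) with payoffs (9, 9).
Under simultaneous play:
Player 1's best replies: L→M; C→T; R→T.
Player II's best replies: T→C; M→C; B→C.
Only (T, C) has each player best-responding; Nash payoffs (7, 4).
Player 1 earns 9 sequentially versus 7 at the Nash outcome: better off.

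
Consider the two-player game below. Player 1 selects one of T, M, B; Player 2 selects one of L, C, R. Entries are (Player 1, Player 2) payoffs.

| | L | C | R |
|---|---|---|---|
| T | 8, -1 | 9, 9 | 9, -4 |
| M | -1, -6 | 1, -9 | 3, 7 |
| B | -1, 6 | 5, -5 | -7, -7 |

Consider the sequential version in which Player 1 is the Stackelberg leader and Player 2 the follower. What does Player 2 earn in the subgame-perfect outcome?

9

Solve by backward induction (Player 1 leads).
- T: BR = C, leader payoff 9.
- M: BR = R, leader payoff 3.
- B: BR = L, leader payoff -1.
Maximizing over 9, 3, -1, Player 1 chooses T. Subgame-perfect outcome: (T, C) with payoffs (9, 9).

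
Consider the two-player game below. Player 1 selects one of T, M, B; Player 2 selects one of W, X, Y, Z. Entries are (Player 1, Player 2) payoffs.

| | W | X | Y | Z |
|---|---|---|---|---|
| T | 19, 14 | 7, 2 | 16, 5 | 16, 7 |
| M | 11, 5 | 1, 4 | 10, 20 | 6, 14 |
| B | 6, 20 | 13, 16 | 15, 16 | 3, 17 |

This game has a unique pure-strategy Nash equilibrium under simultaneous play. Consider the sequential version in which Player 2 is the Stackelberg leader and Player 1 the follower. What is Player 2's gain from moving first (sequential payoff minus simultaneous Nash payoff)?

Backward induction with Player 2 moving first.
- W: Player 1 compares 19, 11, 6 and picks T; Player 2 would get 14.
- X: Player 1 compares 7, 1, 13 and picks B; Player 2 would get 16.
- Y: Player 1 compares 16, 10, 15 and picks T; Player 2 would get 5.
- Z: Player 1 compares 16, 6, 3 and picks T; Player 2 would get 7.
Player 2's induced payoffs are 14, 16, 5, 7, so Player 2 commits to X. Subgame-perfect outcome: (B, X) with payoffs (13, 16).
For the simultaneous game, intersect best replies.
Player 1's best replies: W→T; X→B; Y→T; Z→T.
Player 2's best replies: T→W; M→Y; B→W.
The unique mutual best reply is (T, W), giving (19, 14).
Player 2's commitment gain: 16 − 14 = 2.

2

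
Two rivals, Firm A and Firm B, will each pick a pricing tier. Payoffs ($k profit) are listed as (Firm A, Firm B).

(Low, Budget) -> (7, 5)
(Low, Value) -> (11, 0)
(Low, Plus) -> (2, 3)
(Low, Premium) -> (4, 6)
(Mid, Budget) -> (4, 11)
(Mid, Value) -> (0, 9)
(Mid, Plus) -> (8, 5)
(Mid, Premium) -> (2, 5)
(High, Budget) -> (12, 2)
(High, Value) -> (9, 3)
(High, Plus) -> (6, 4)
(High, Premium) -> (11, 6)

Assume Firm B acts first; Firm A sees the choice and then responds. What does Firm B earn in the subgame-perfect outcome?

Backward induction with Firm B moving first.
- Budget → Firm A plays High (best of 7, 4, 12); Firm B gets 2.
- Value → Firm A plays Low (best of 11, 0, 9); Firm B gets 0.
- Plus → Firm A plays Mid (best of 2, 8, 6); Firm B gets 5.
- Premium → Firm A plays High (best of 4, 2, 11); Firm B gets 6.
Maximizing over 2, 0, 5, 6, Firm B chooses Premium. Subgame-perfect outcome: (High, Premium) with payoffs (11, 6).

6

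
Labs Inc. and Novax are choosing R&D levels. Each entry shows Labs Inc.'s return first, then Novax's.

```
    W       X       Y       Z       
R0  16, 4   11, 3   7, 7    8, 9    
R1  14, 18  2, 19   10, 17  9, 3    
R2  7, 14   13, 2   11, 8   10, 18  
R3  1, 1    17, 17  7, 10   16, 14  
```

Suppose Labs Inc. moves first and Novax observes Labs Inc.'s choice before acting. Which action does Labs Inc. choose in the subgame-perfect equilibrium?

Novax best-responds to each possible Labs Inc. move:
- R0: BR = Z, leader payoff 8.
- R1: BR = X, leader payoff 2.
- R2: BR = Z, leader payoff 10.
- R3: BR = X, leader payoff 17.
Among 8, 2, 10, 17, the best is 17 at R3. Subgame-perfect outcome: (R3, X) with payoffs (17, 17).

R3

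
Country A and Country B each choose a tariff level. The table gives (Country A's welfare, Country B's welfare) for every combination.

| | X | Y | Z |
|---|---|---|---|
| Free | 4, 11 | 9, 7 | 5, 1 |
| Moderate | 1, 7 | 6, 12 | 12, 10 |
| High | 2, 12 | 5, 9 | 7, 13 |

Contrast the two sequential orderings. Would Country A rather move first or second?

If Country A leads: Country B's best replies are Free→X, Moderate→Y, High→Z; Country A's induced payoffs 4, 6, 7; outcome (High, Z), payoffs (7, 13).
If Country B leads: Country A's best replies are X→Free, Y→Free, Z→Moderate; Country B's induced payoffs 11, 7, 10; outcome (Free, X), payoffs (4, 11).
Country A gets 7 moving first and 4 moving second, so Country A prefers to move first.

first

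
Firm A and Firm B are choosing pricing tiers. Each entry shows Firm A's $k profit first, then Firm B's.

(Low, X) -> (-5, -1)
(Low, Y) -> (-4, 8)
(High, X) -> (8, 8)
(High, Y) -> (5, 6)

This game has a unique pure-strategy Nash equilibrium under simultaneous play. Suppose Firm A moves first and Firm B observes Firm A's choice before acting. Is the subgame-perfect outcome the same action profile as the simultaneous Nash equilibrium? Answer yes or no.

yes

Solve by backward induction (Firm A leads).
- Low: BR = Y, leader payoff -4.
- High: BR = X, leader payoff 8.
Firm A's induced payoffs are -4, 8, so Firm A commits to High. Subgame-perfect outcome: (High, X) with payoffs (8, 8).
Under simultaneous play:
Firm A's best replies: X→High; Y→High.
Firm B's best replies: Low→Y; High→X.
Only (High, X) has each player best-responding; Nash payoffs (8, 8).
Sequential outcome (High, X) coincides with the Nash profile (High, X).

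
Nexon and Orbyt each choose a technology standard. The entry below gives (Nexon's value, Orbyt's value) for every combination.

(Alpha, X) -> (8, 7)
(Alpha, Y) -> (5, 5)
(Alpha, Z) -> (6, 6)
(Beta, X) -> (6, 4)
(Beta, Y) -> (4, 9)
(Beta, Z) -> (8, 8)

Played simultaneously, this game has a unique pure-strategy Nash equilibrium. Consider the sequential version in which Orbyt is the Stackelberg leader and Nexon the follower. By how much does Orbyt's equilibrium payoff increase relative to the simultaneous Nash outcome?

1

Nexon best-responds to each possible Orbyt move:
- X → Nexon plays Alpha (best of 8, 6); Orbyt gets 7.
- Y → Nexon plays Alpha (best of 5, 4); Orbyt gets 5.
- Z → Nexon plays Beta (best of 6, 8); Orbyt gets 8.
Orbyt's induced payoffs are 7, 5, 8, so Orbyt commits to Z. Subgame-perfect outcome: (Beta, Z) with payoffs (8, 8).
For the simultaneous game, intersect best replies.
Nexon's best replies: X→Alpha; Y→Alpha; Z→Beta.
Orbyt's best replies: Alpha→X; Beta→Y.
The unique mutual best reply is (Alpha, X), giving (8, 7).
Orbyt's commitment gain: 8 − 7 = 1.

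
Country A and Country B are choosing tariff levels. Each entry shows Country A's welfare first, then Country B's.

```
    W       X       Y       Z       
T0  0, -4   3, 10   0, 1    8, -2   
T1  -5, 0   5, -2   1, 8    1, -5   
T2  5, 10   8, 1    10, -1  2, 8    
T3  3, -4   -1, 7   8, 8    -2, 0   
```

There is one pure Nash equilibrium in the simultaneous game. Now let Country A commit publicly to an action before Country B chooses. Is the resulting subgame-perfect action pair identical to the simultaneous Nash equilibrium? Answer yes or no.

Country B best-responds to each possible Country A move:
- T0 → Country B plays X (best of -4, 10, 1, -2); Country A gets 3.
- T1 → Country B plays Y (best of 0, -2, 8, -5); Country A gets 1.
- T2 → Country B plays W (best of 10, 1, -1, 8); Country A gets 5.
- T3 → Country B plays Y (best of -4, 7, 8, 0); Country A gets 8.
Country A's induced payoffs are 3, 1, 5, 8, so Country A commits to T3. Subgame-perfect outcome: (T3, Y) with payoffs (8, 8).
For the simultaneous game, intersect best replies.
Country A's best replies: W→T2; X→T2; Y→T2; Z→T0.
Country B's best replies: T0→X; T1→Y; T2→W; T3→Y.
Only (T2, W) has each player best-responding; Nash payoffs (5, 10).
Sequential outcome (T3, Y) differs from the Nash profile (T2, W).

no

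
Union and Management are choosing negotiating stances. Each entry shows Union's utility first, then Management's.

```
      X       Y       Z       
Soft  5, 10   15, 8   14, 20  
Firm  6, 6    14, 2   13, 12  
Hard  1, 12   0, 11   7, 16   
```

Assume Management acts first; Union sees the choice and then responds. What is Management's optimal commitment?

Z

Solve by backward induction (Management leads).
- X: BR = Firm, leader payoff 6.
- Y: BR = Soft, leader payoff 8.
- Z: BR = Soft, leader payoff 20.
Management's induced payoffs are 6, 8, 20, so Management commits to Z. Subgame-perfect outcome: (Soft, Z) with payoffs (14, 20).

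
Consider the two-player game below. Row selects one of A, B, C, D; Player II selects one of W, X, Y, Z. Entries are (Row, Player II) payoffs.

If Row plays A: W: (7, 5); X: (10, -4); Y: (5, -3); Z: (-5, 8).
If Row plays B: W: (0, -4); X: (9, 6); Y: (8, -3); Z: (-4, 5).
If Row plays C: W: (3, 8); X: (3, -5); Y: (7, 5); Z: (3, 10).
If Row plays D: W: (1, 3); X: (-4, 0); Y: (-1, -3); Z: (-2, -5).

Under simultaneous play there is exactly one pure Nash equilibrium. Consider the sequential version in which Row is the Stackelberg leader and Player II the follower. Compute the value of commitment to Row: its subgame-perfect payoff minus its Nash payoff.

Player II best-responds to each possible Row move:
- A: Player II compares 5, -4, -3, 8 and picks Z; Row would get -5.
- B: Player II compares -4, 6, -3, 5 and picks X; Row would get 9.
- C: Player II compares 8, -5, 5, 10 and picks Z; Row would get 3.
- D: Player II compares 3, 0, -3, -5 and picks W; Row would get 1.
Maximizing over -5, 9, 3, 1, Row chooses B. Subgame-perfect outcome: (B, X) with payoffs (9, 6).
Now find the simultaneous Nash equilibrium.
Row's best replies: W→A; X→A; Y→B; Z→C.
Player II's best replies: A→Z; B→X; C→Z; D→W.
The unique mutual best reply is (C, Z), giving (3, 10).
Row's commitment gain: 9 − 3 = 6.

6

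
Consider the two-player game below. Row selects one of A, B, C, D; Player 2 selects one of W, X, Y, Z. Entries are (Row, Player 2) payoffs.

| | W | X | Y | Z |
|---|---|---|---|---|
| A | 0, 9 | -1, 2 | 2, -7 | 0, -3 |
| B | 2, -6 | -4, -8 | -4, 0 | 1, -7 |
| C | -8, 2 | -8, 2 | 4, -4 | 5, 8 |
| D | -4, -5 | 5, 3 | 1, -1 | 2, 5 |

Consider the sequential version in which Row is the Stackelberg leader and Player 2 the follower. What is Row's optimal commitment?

C

Solve by backward induction (Row leads).
- A: BR = W, leader payoff 0.
- B: BR = Y, leader payoff -4.
- C: BR = Z, leader payoff 5.
- D: BR = Z, leader payoff 2.
Maximizing over 0, -4, 5, 2, Row chooses C. Subgame-perfect outcome: (C, Z) with payoffs (5, 8).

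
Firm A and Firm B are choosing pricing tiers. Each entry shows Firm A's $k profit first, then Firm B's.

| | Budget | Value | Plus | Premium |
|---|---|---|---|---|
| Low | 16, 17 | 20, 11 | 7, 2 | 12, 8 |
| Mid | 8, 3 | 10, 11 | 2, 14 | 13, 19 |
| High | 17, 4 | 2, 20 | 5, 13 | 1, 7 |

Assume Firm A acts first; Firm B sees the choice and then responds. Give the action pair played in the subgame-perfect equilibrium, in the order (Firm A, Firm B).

(Low, Budget)

Firm B best-responds to each possible Firm A move:
- Low: BR = Budget, leader payoff 16.
- Mid: BR = Premium, leader payoff 13.
- High: BR = Value, leader payoff 2.
Maximizing over 16, 13, 2, Firm A chooses Low. Subgame-perfect outcome: (Low, Budget) with payoffs (16, 17).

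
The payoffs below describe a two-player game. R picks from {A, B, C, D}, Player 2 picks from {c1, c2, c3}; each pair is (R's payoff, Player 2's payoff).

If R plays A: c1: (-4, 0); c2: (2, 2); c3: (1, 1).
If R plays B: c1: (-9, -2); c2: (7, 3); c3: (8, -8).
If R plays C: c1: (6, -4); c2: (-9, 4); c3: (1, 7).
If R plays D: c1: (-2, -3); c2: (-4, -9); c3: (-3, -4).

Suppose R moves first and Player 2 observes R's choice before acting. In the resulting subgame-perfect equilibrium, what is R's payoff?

Solve by backward induction (R leads).
- A: Player 2 compares 0, 2, 1 and picks c2; R would get 2.
- B: Player 2 compares -2, 3, -8 and picks c2; R would get 7.
- C: Player 2 compares -4, 4, 7 and picks c3; R would get 1.
- D: Player 2 compares -3, -9, -4 and picks c1; R would get -2.
Among 2, 7, 1, -2, the best is 7 at B. Subgame-perfect outcome: (B, c2) with payoffs (7, 3).

7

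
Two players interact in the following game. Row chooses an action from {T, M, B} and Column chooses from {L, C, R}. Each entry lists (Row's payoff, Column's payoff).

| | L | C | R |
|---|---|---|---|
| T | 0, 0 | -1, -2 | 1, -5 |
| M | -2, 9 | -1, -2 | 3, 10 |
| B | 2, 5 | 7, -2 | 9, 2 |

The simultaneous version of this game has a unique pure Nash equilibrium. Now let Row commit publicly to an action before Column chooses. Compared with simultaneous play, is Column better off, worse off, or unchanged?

better off

Solve by backward induction (Row leads).
- T → Column plays L (best of 0, -2, -5); Row gets 0.
- M → Column plays R (best of 9, -2, 10); Row gets 3.
- B → Column plays L (best of 5, -2, 2); Row gets 2.
Maximizing over 0, 3, 2, Row chooses M. Subgame-perfect outcome: (M, R) with payoffs (3, 10).
For the simultaneous game, intersect best replies.
Row's best replies: L→B; C→B; R→B.
Column's best replies: T→L; M→R; B→L.
Only (B, L) has each player best-responding; Nash payoffs (2, 5).
Column earns 10 sequentially versus 5 at the Nash outcome: better off.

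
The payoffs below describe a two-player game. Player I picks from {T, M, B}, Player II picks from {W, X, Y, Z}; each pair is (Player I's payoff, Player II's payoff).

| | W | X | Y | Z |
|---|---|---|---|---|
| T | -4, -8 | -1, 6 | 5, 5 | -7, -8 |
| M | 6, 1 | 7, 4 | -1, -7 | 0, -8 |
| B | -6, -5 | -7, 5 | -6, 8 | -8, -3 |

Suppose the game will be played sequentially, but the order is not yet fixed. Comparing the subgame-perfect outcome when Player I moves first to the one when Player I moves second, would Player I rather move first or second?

If Player I leads: Player II's best replies are T→X, M→X, B→Y; Player I's induced payoffs -1, 7, -6; outcome (M, X), payoffs (7, 4).
If Player II leads: Player I's best replies are W→M, X→M, Y→T, Z→M; Player II's induced payoffs 1, 4, 5, -8; outcome (T, Y), payoffs (5, 5).
Player I gets 7 moving first and 5 moving second, so Player I prefers to move first.

first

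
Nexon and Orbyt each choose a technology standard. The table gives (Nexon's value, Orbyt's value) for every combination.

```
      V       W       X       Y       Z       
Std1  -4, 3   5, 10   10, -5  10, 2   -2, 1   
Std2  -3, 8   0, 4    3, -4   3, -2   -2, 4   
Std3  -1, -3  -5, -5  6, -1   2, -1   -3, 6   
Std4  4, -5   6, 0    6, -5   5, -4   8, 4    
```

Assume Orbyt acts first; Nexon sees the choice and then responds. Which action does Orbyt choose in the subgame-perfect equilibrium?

Nexon best-responds to each possible Orbyt move:
- V: Nexon compares -4, -3, -1, 4 and picks Std4; Orbyt would get -5.
- W: Nexon compares 5, 0, -5, 6 and picks Std4; Orbyt would get 0.
- X: Nexon compares 10, 3, 6, 6 and picks Std1; Orbyt would get -5.
- Y: Nexon compares 10, 3, 2, 5 and picks Std1; Orbyt would get 2.
- Z: Nexon compares -2, -2, -3, 8 and picks Std4; Orbyt would get 4.
Maximizing over -5, 0, -5, 2, 4, Orbyt chooses Z. Subgame-perfect outcome: (Std4, Z) with payoffs (8, 4).

Z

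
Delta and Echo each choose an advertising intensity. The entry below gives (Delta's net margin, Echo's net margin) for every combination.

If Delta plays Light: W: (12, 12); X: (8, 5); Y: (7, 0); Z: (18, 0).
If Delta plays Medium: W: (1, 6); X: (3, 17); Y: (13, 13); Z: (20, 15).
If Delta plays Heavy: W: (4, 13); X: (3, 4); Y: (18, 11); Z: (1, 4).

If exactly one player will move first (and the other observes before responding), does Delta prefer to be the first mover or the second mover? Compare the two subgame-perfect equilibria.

If Delta leads: Echo's best replies are Light→W, Medium→X, Heavy→W; Delta's induced payoffs 12, 3, 4; outcome (Light, W), payoffs (12, 12).
If Echo leads: Delta's best replies are W→Light, X→Light, Y→Heavy, Z→Medium; Echo's induced payoffs 12, 5, 11, 15; outcome (Medium, Z), payoffs (20, 15).
Delta gets 12 moving first and 20 moving second, so Delta prefers to move second.

second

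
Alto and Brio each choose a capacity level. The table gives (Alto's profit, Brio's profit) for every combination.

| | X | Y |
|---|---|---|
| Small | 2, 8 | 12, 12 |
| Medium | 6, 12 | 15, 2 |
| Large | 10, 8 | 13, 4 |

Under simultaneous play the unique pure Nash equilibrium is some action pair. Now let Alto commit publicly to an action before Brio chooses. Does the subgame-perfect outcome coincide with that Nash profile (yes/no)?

no

Brio best-responds to each possible Alto move:
- Small: Brio compares 8, 12 and picks Y; Alto would get 12.
- Medium: Brio compares 12, 2 and picks X; Alto would get 6.
- Large: Brio compares 8, 4 and picks X; Alto would get 10.
Alto's induced payoffs are 12, 6, 10, so Alto commits to Small. Subgame-perfect outcome: (Small, Y) with payoffs (12, 12).
Now find the simultaneous Nash equilibrium.
Alto's best replies: X→Large; Y→Medium.
Brio's best replies: Small→Y; Medium→X; Large→X.
The unique mutual best reply is (Large, X), giving (10, 8).
Sequential outcome (Small, Y) differs from the Nash profile (Large, X).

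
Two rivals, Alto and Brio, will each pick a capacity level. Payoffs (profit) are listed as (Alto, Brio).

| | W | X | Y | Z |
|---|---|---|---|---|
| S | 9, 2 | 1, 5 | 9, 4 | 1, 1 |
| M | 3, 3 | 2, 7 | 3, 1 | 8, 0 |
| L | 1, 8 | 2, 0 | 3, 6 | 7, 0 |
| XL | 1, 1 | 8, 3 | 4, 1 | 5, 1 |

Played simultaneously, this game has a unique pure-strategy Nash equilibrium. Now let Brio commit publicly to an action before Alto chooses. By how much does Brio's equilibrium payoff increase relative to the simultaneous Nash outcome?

1

Alto best-responds to each possible Brio move:
- W → Alto plays S (best of 9, 3, 1, 1); Brio gets 2.
- X → Alto plays XL (best of 1, 2, 2, 8); Brio gets 3.
- Y → Alto plays S (best of 9, 3, 3, 4); Brio gets 4.
- Z → Alto plays M (best of 1, 8, 7, 5); Brio gets 0.
Brio's induced payoffs are 2, 3, 4, 0, so Brio commits to Y. Subgame-perfect outcome: (S, Y) with payoffs (9, 4).
For the simultaneous game, intersect best replies.
Alto's best replies: W→S; X→XL; Y→S; Z→M.
Brio's best replies: S→X; M→X; L→W; XL→X.
The unique mutual best reply is (XL, X), giving (8, 3).
Brio's commitment gain: 4 − 3 = 1.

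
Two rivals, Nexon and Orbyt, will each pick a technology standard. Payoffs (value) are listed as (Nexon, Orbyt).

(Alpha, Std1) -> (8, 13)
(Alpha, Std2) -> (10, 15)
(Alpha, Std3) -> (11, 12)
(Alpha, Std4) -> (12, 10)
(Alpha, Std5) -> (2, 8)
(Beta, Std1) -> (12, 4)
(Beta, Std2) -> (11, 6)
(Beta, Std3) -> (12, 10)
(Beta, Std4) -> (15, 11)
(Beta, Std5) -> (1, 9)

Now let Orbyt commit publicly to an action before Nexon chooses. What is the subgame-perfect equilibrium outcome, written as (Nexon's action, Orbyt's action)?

Work backward from Nexon's decision.
- Std1: Nexon compares 8, 12 and picks Beta; Orbyt would get 4.
- Std2: Nexon compares 10, 11 and picks Beta; Orbyt would get 6.
- Std3: Nexon compares 11, 12 and picks Beta; Orbyt would get 10.
- Std4: Nexon compares 12, 15 and picks Beta; Orbyt would get 11.
- Std5: Nexon compares 2, 1 and picks Alpha; Orbyt would get 8.
Orbyt's induced payoffs are 4, 6, 10, 11, 8, so Orbyt commits to Std4. Subgame-perfect outcome: (Beta, Std4) with payoffs (15, 11).

(Beta, Std4)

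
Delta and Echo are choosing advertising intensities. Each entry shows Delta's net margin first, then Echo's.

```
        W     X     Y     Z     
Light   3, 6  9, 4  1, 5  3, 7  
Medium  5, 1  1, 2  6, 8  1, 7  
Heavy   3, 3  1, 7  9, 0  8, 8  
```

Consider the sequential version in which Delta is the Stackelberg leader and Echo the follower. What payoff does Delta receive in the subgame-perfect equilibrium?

8

Echo best-responds to each possible Delta move:
- Light → Echo plays Z (best of 6, 4, 5, 7); Delta gets 3.
- Medium → Echo plays Y (best of 1, 2, 8, 7); Delta gets 6.
- Heavy → Echo plays Z (best of 3, 7, 0, 8); Delta gets 8.
Delta's induced payoffs are 3, 6, 8, so Delta commits to Heavy. Subgame-perfect outcome: (Heavy, Z) with payoffs (8, 8).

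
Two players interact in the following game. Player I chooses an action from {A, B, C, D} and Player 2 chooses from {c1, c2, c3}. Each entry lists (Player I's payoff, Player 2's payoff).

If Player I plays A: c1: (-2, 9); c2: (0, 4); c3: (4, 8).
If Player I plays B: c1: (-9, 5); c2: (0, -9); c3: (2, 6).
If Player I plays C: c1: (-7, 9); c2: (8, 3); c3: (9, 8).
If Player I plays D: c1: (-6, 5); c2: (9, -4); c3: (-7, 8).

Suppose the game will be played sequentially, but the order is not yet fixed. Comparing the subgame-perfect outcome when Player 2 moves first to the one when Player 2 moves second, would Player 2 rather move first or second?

first

If Player I leads: Player 2's best replies are A→c1, B→c3, C→c1, D→c3; Player I's induced payoffs -2, 2, -7, -7; outcome (B, c3), payoffs (2, 6).
If Player 2 leads: Player I's best replies are c1→A, c2→D, c3→C; Player 2's induced payoffs 9, -4, 8; outcome (A, c1), payoffs (-2, 9).
Player 2 gets 9 moving first and 6 moving second, so Player 2 prefers to move first.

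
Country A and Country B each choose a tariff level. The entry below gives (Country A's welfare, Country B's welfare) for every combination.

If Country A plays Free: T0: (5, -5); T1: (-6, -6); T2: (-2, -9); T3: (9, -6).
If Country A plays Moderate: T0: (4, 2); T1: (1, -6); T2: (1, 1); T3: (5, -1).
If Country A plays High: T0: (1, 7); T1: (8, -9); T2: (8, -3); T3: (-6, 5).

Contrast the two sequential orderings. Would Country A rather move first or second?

second

If Country A leads: Country B's best replies are Free→T0, Moderate→T0, High→T0; Country A's induced payoffs 5, 4, 1; outcome (Free, T0), payoffs (5, -5).
If Country B leads: Country A's best replies are T0→Free, T1→High, T2→High, T3→Free; Country B's induced payoffs -5, -9, -3, -6; outcome (High, T2), payoffs (8, -3).
Country A gets 5 moving first and 8 moving second, so Country A prefers to move second.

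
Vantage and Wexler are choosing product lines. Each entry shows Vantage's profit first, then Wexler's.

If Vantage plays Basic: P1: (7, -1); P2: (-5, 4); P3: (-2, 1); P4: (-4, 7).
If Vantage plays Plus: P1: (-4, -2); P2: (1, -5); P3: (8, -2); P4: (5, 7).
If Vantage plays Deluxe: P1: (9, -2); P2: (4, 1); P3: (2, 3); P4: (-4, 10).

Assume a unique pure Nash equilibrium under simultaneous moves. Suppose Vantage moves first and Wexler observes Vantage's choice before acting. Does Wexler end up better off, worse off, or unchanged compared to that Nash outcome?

Backward induction with Vantage moving first.
- Basic: Wexler compares -1, 4, 1, 7 and picks P4; Vantage would get -4.
- Plus: Wexler compares -2, -5, -2, 7 and picks P4; Vantage would get 5.
- Deluxe: Wexler compares -2, 1, 3, 10 and picks P4; Vantage would get -4.
Vantage's induced payoffs are -4, 5, -4, so Vantage commits to Plus. Subgame-perfect outcome: (Plus, P4) with payoffs (5, 7).
For the simultaneous game, intersect best replies.
Vantage's best replies: P1→Deluxe; P2→Deluxe; P3→Plus; P4→Plus.
Wexler's best replies: Basic→P4; Plus→P4; Deluxe→P4.
The unique mutual best reply is (Plus, P4), giving (5, 7).
Wexler earns 7 sequentially versus 7 at the Nash outcome: unchanged.

unchanged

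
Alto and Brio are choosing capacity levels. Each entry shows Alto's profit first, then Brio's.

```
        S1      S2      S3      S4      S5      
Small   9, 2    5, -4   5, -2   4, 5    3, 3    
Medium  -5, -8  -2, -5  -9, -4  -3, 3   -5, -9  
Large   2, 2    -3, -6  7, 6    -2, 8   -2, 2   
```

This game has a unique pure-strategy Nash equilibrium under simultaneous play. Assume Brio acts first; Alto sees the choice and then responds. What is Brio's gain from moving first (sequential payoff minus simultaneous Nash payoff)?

1

Alto best-responds to each possible Brio move:
- S1: BR = Small, leader payoff 2.
- S2: BR = Small, leader payoff -4.
- S3: BR = Large, leader payoff 6.
- S4: BR = Small, leader payoff 5.
- S5: BR = Small, leader payoff 3.
Brio's induced payoffs are 2, -4, 6, 5, 3, so Brio commits to S3. Subgame-perfect outcome: (Large, S3) with payoffs (7, 6).
Under simultaneous play:
Alto's best replies: S1→Small; S2→Small; S3→Large; S4→Small; S5→Small.
Brio's best replies: Small→S4; Medium→S4; Large→S4.
The unique mutual best reply is (Small, S4), giving (4, 5).
Brio's commitment gain: 6 − 5 = 1.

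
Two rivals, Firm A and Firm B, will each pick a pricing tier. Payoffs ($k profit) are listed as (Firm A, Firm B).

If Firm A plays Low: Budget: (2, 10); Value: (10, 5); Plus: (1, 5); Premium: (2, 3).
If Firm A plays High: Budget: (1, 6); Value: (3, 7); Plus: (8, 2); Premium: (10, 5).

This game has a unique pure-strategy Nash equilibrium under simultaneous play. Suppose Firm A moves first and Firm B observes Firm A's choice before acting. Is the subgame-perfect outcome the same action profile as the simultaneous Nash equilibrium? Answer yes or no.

Work backward from Firm B's decision.
- Low: Firm B compares 10, 5, 5, 3 and picks Budget; Firm A would get 2.
- High: Firm B compares 6, 7, 2, 5 and picks Value; Firm A would get 3.
Among 2, 3, the best is 3 at High. Subgame-perfect outcome: (High, Value) with payoffs (3, 7).
Under simultaneous play:
Firm A's best replies: Budget→Low; Value→Low; Plus→High; Premium→High.
Firm B's best replies: Low→Budget; High→Value.
Only (Low, Budget) has each player best-responding; Nash payoffs (2, 10).
Sequential outcome (High, Value) differs from the Nash profile (Low, Budget).

no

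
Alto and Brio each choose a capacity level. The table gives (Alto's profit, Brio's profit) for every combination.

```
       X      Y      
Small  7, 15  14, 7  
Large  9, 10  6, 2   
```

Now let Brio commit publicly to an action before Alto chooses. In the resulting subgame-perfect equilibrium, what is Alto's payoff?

Alto best-responds to each possible Brio move:
- X: Alto compares 7, 9 and picks Large; Brio would get 10.
- Y: Alto compares 14, 6 and picks Small; Brio would get 7.
Brio's induced payoffs are 10, 7, so Brio commits to X. Subgame-perfect outcome: (Large, X) with payoffs (9, 10).

9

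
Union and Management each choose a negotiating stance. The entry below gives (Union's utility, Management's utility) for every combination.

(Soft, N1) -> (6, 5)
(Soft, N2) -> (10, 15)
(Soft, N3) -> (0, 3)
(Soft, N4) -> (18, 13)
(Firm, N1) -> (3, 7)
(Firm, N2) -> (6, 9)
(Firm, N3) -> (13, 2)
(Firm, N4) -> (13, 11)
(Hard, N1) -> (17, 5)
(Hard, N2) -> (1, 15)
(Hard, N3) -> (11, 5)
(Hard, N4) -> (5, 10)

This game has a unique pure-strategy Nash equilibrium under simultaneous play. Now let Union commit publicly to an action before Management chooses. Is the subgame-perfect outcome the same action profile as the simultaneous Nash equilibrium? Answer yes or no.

Management best-responds to each possible Union move:
- Soft: BR = N2, leader payoff 10.
- Firm: BR = N4, leader payoff 13.
- Hard: BR = N2, leader payoff 1.
Maximizing over 10, 13, 1, Union chooses Firm. Subgame-perfect outcome: (Firm, N4) with payoffs (13, 11).
Now find the simultaneous Nash equilibrium.
Union's best replies: N1→Hard; N2→Soft; N3→Firm; N4→Soft.
Management's best replies: Soft→N2; Firm→N4; Hard→N2.
Only (Soft, N2) has each player best-responding; Nash payoffs (10, 15).
Sequential outcome (Firm, N4) differs from the Nash profile (Soft, N2).

no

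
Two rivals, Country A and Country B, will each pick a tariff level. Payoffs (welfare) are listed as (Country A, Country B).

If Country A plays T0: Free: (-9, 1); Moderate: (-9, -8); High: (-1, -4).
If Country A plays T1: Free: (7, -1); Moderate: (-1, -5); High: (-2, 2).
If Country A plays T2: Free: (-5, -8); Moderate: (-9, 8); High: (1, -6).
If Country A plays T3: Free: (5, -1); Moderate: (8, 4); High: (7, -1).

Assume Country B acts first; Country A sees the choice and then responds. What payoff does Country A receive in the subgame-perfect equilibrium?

Solve by backward induction (Country B leads).
- Free: Country A compares -9, 7, -5, 5 and picks T1; Country B would get -1.
- Moderate: Country A compares -9, -1, -9, 8 and picks T3; Country B would get 4.
- High: Country A compares -1, -2, 1, 7 and picks T3; Country B would get -1.
Country B's induced payoffs are -1, 4, -1, so Country B commits to Moderate. Subgame-perfect outcome: (T3, Moderate) with payoffs (8, 4).

8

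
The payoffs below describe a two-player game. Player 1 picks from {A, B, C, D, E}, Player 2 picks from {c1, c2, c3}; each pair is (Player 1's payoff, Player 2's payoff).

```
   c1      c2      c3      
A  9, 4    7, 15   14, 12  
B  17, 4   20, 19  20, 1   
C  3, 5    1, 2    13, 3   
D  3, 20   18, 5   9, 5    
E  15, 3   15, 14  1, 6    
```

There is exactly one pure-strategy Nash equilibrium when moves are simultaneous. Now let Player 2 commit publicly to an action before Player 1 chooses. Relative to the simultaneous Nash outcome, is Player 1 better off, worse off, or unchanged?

Work backward from Player 1's decision.
- c1: Player 1 compares 9, 17, 3, 3, 15 and picks B; Player 2 would get 4.
- c2: Player 1 compares 7, 20, 1, 18, 15 and picks B; Player 2 would get 19.
- c3: Player 1 compares 14, 20, 13, 9, 1 and picks B; Player 2 would get 1.
Maximizing over 4, 19, 1, Player 2 chooses c2. Subgame-perfect outcome: (B, c2) with payoffs (20, 19).
Under simultaneous play:
Player 1's best replies: c1→B; c2→B; c3→B.
Player 2's best replies: A→c2; B→c2; C→c1; D→c1; E→c2.
Only (B, c2) has each player best-responding; Nash payoffs (20, 19).
Player 1 earns 20 sequentially versus 20 at the Nash outcome: unchanged.

unchanged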